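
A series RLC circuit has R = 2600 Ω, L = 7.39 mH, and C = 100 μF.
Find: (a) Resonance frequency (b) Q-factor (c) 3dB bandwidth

Step 1 — Resonance condition Im(Z)=0 gives ω₀ = 1/√(LC).
Step 2 — ω₀ = 1/√(0.00739·0.0001) = 1163 rad/s.
Step 3 — f₀ = ω₀/(2π) = 185.1 Hz.
Step 4 — Series Q: Q = ω₀L/R = 1163·0.00739/2600 = 0.003306.
Step 5 — 3dB bandwidth: Δω = ω₀/Q = 3.518e+05 rad/s; BW = Δω/(2π) = 5.599e+04 Hz.

(a) f₀ = 185.1 Hz  (b) Q = 0.003306  (c) BW = 5.599e+04 Hz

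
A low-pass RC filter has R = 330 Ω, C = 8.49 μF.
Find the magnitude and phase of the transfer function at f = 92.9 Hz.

Step 1 — Angular frequency: ω = 2π·92.9 = 583.7 rad/s.
Step 2 — Transfer function: H(jω) = 1/(1 + jωRC).
Step 3 — Denominator: 1 + jωRC = 1 + j·583.7·330·8.49e-06 = 1 + j1.635.
Step 4 — H = 0.2721 - j0.4451.
Step 5 — Magnitude: |H| = 0.5217 (-5.7 dB); phase: φ = -58.6°.

|H| = 0.5217 (-5.7 dB), φ = -58.6°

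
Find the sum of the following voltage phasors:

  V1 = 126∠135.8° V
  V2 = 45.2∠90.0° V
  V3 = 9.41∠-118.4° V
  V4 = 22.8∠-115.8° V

Step 1 — Convert each phasor to rectangular form:
  V1 = 126·(cos(135.8°) + j·sin(135.8°)) = -90.33 + j87.84 V
  V2 = 45.2·(cos(90.0°) + j·sin(90.0°)) = 0 + j45.2 V
  V3 = 9.41·(cos(-118.4°) + j·sin(-118.4°)) = -4.476 - j8.277 V
  V4 = 22.8·(cos(-115.8°) + j·sin(-115.8°)) = -9.923 - j20.53 V
Step 2 — Sum components: V_total = -104.7 + j104.2 V.
Step 3 — Convert to polar: |V_total| = 147.8 V, ∠V_total = 135.1°.

V_total = 147.8∠135.1° V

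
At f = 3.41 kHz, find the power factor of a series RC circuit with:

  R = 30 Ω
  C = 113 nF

Step 1 — Angular frequency: ω = 2π·f = 2π·3410 = 2.143e+04 rad/s.
Step 2 — Component impedances:
  R: Z = R = 30 Ω
  C: Z = 1/(jωC) = -j/(ω·C) = 0 - j413 Ω
Step 3 — Series combination: Z_total = R + C = 30 - j413 Ω = 414.1∠-85.8° Ω.
Step 4 — Power factor: PF = cos(φ) = Re(Z)/|Z| = 30/414.12 = 0.07244.
Step 5 — Type: Im(Z) = -413 ⇒ leading (phase φ = -85.8°).

PF = 0.07244 (leading, φ = -85.8°)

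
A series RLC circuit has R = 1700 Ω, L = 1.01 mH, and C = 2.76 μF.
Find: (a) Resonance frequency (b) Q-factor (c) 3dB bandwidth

Step 1 — Resonance condition Im(Z)=0 gives ω₀ = 1/√(LC).
Step 2 — ω₀ = 1/√(0.00101·2.76e-06) = 1.894e+04 rad/s.
Step 3 — f₀ = ω₀/(2π) = 3014 Hz.
Step 4 — Series Q: Q = ω₀L/R = 1.894e+04·0.00101/1700 = 0.01125.
Step 5 — 3dB bandwidth: Δω = ω₀/Q = 1.683e+06 rad/s; BW = Δω/(2π) = 2.679e+05 Hz.

(a) f₀ = 3014 Hz  (b) Q = 0.01125  (c) BW = 2.679e+05 Hz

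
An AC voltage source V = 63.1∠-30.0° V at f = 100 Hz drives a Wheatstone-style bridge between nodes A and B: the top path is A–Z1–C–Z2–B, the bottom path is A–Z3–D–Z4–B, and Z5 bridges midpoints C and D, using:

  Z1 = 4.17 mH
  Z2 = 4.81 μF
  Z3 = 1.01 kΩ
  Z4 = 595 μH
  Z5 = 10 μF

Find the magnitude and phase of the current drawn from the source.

Step 1 — Angular frequency: ω = 2π·f = 2π·100 = 628.3 rad/s.
Step 2 — Component impedances:
  Z1: Z = jωL = j·628.3·0.00417 = 0 + j2.62 Ω
  Z2: Z = 1/(jωC) = -j/(ω·C) = 0 - j330.9 Ω
  Z3: Z = R = 1010 Ω
  Z4: Z = jωL = j·628.3·0.000595 = 0 + j0.3738 Ω
  Z5: Z = 1/(jωC) = -j/(ω·C) = 0 - j159.2 Ω
Step 3 — Bridge requires nodal analysis (the Z5 bridge couples midpoints C and D, so the two paths cannot be reduced to a simple series/parallel combination). Setting node B to ground and injecting 1 A at node A, the 3-node admittance system at A, C, D solves to V_A = Z_AB = 10.78 - j103.6 Ω = 104.1∠-84.1° Ω.
Step 4 — Source phasor: V = 63.1∠-30.0° V = 54.65 - j31.55 V.
Step 5 — Ohm's law: I = V / Z_total = (54.65 - j31.55) / (10.78 - j103.6) = 0.3558 + j0.4907 A.
Step 6 — Convert to polar: |I| = 0.6061 A, ∠I = 54.1°.

I = 0.6061∠54.1° A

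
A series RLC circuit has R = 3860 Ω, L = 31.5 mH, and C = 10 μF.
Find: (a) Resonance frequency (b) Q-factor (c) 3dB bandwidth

Step 1 — Resonance: ω₀ = 1/√(LC) = 1/√(0.0315·1e-05) = 1782 rad/s.
Step 2 — f₀ = ω₀/(2π) = 283.6 Hz.
Step 3 — Series Q: Q = ω₀L/R = 1782·0.0315/3860 = 0.01454.
Step 4 — Bandwidth: Δω = ω₀/Q = 1.225e+05 rad/s; BW = Δω/(2π) = 1.95e+04 Hz.

(a) f₀ = 283.6 Hz  (b) Q = 0.01454  (c) BW = 1.95e+04 Hz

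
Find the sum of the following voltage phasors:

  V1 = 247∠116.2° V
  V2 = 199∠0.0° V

Step 1 — Convert each phasor to rectangular form:
  V1 = 247·(cos(116.2°) + j·sin(116.2°)) = -109.1 + j221.6 V
  V2 = 199·(cos(0.0°) + j·sin(0.0°)) = 199 V
Step 2 — Sum components: V_total = 89.95 + j221.6 V.
Step 3 — Convert to polar: |V_total| = 239.2 V, ∠V_total = 67.9°.

V_total = 239.2∠67.9° V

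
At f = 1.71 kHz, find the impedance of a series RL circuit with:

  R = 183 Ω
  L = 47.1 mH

Step 1 — Angular frequency: ω = 2π·f = 2π·1710 = 1.074e+04 rad/s.
Step 2 — Component impedances:
  R: Z = R = 183 Ω
  L: Z = jωL = j·1.074e+04·0.0471 = 0 + j506.1 Ω
Step 3 — Series combination: Z_total = R + L = 183 + j506.1 Ω = 538.1∠70.1° Ω.

Z = 183 + j506.1 Ω = 538.1∠70.1° Ω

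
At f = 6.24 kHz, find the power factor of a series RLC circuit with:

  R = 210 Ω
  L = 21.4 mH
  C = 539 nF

Step 1 — Angular frequency: ω = 2π·f = 2π·6240 = 3.921e+04 rad/s.
Step 2 — Component impedances:
  R: Z = R = 210 Ω
  L: Z = jωL = j·3.921e+04·0.0214 = 0 + j839 Ω
  C: Z = 1/(jωC) = -j/(ω·C) = 0 - j47.32 Ω
Step 3 — Series combination: Z_total = R + L + C = 210 + j791.7 Ω = 819.1∠75.1° Ω.
Step 4 — Power factor: PF = cos(φ) = Re(Z)/|Z| = 210/819.1 = 0.2564.
Step 5 — Type: Im(Z) = 791.7 ⇒ lagging (phase φ = 75.1°).

PF = 0.2564 (lagging, φ = 75.1°)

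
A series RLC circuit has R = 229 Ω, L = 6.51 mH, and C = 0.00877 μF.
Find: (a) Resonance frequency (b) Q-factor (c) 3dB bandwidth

Step 1 — Resonance condition Im(Z)=0 gives ω₀ = 1/√(LC).
Step 2 — ω₀ = 1/√(0.00651·8.77e-09) = 1.323e+05 rad/s.
Step 3 — f₀ = ω₀/(2π) = 2.106e+04 Hz.
Step 4 — Series Q: Q = ω₀L/R = 1.323e+05·0.00651/229 = 3.762.
Step 5 — 3dB bandwidth: Δω = ω₀/Q = 3.518e+04 rad/s; BW = Δω/(2π) = 5599 Hz.

(a) f₀ = 2.106e+04 Hz  (b) Q = 3.762  (c) BW = 5599 Hz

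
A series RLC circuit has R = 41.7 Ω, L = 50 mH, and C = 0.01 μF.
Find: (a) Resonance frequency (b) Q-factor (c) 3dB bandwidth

Step 1 — Resonance: ω₀ = 1/√(LC) = 1/√(0.05·1e-08) = 4.472e+04 rad/s.
Step 2 — f₀ = ω₀/(2π) = 7118 Hz.
Step 3 — Series Q: Q = ω₀L/R = 4.472e+04·0.05/41.7 = 53.62.
Step 4 — Bandwidth: Δω = ω₀/Q = 834 rad/s; BW = Δω/(2π) = 132.7 Hz.

(a) f₀ = 7118 Hz  (b) Q = 53.62  (c) BW = 132.7 Hz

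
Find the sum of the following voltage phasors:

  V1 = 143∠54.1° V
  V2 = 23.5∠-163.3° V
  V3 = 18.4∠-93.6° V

Step 1 — Convert each phasor to rectangular form:
  V1 = 143·(cos(54.1°) + j·sin(54.1°)) = 83.85 + j115.8 V
  V2 = 23.5·(cos(-163.3°) + j·sin(-163.3°)) = -22.51 - j6.753 V
  V3 = 18.4·(cos(-93.6°) + j·sin(-93.6°)) = -1.155 - j18.36 V
Step 2 — Sum components: V_total = 60.19 + j90.72 V.
Step 3 — Convert to polar: |V_total| = 108.9 V, ∠V_total = 56.4°.

V_total = 108.9∠56.4° V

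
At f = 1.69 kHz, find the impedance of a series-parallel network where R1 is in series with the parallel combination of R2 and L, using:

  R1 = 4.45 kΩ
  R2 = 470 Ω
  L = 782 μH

Step 1 — Angular frequency: ω = 2π·f = 2π·1690 = 1.062e+04 rad/s.
Step 2 — Component impedances:
  R1: Z = R = 4450 Ω
  R2: Z = R = 470 Ω
  L: Z = jωL = j·1.062e+04·0.000782 = 0 + j8.304 Ω
Step 3 — Parallel branch: R2 || L = 1/(1/R2 + 1/L) = 0.1467 + j8.301 Ω.
Step 4 — Series with R1: Z_total = R1 + (R2 || L) = 4450 + j8.301 Ω = 4450∠0.1° Ω.

Z = 4450 + j8.301 Ω = 4450∠0.1° Ω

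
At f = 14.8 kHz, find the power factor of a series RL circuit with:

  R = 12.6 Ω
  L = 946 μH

Step 1 — Angular frequency: ω = 2π·f = 2π·1.48e+04 = 9.299e+04 rad/s.
Step 2 — Component impedances:
  R: Z = R = 12.6 Ω
  L: Z = jωL = j·9.299e+04·0.000946 = 0 + j87.97 Ω
Step 3 — Series combination: Z_total = R + L = 12.6 + j87.97 Ω = 88.87∠81.8° Ω.
Step 4 — Power factor: PF = cos(φ) = Re(Z)/|Z| = 12.6/88.87 = 0.1418.
Step 5 — Type: Im(Z) = 87.97 ⇒ lagging (phase φ = 81.8°).

PF = 0.1418 (lagging, φ = 81.8°)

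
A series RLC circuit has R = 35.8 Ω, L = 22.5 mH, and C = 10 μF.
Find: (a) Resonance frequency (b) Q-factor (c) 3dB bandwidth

Step 1 — Resonance condition Im(Z)=0 gives ω₀ = 1/√(LC).
Step 2 — ω₀ = 1/√(0.0225·1e-05) = 2108 rad/s.
Step 3 — f₀ = ω₀/(2π) = 335.5 Hz.
Step 4 — Series Q: Q = ω₀L/R = 2108·0.0225/35.8 = 1.325.
Step 5 — 3dB bandwidth: Δω = ω₀/Q = 1591 rad/s; BW = Δω/(2π) = 253.2 Hz.

(a) f₀ = 335.5 Hz  (b) Q = 1.325  (c) BW = 253.2 Hz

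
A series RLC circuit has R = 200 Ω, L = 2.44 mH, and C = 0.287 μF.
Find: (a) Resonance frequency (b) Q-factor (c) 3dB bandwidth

Step 1 — Resonance: ω₀ = 1/√(LC) = 1/√(0.00244·2.87e-07) = 3.779e+04 rad/s.
Step 2 — f₀ = ω₀/(2π) = 6014 Hz.
Step 3 — Series Q: Q = ω₀L/R = 3.779e+04·0.00244/200 = 0.461.
Step 4 — Bandwidth: Δω = ω₀/Q = 8.197e+04 rad/s; BW = Δω/(2π) = 1.305e+04 Hz.

(a) f₀ = 6014 Hz  (b) Q = 0.461  (c) BW = 1.305e+04 Hz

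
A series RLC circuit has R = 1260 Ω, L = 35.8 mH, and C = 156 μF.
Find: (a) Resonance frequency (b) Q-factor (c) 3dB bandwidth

Step 1 — Resonance condition Im(Z)=0 gives ω₀ = 1/√(LC).
Step 2 — ω₀ = 1/√(0.0358·0.000156) = 423.2 rad/s.
Step 3 — f₀ = ω₀/(2π) = 67.35 Hz.
Step 4 — Series Q: Q = ω₀L/R = 423.2·0.0358/1260 = 0.01202.
Step 5 — 3dB bandwidth: Δω = ω₀/Q = 3.52e+04 rad/s; BW = Δω/(2π) = 5602 Hz.

(a) f₀ = 67.35 Hz  (b) Q = 0.01202  (c) BW = 5602 Hz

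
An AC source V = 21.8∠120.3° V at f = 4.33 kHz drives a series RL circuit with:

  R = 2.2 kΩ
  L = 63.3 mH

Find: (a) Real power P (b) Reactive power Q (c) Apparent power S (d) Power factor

Step 1 — Angular frequency: ω = 2π·f = 2π·4330 = 2.721e+04 rad/s.
Step 2 — Component impedances:
  R: Z = R = 2200 Ω
  L: Z = jωL = j·2.721e+04·0.0633 = 0 + j1722 Ω
Step 3 — Series combination: Z_total = R + L = 2200 + j1722 Ω = 2794∠38.1° Ω.
Step 4 — Source phasor: V = 21.8∠120.3° V = -11 + j18.82 V.
Step 5 — Current: I = V / Z = 0.001053 + j0.007731 A = 0.007803∠82.2° A.
Step 6 — Complex power: S = V·I* = 0.1339 + j0.1048 VA.
Step 7 — Real power: P = Re(S) = 0.1339 W.
Step 8 — Reactive power: Q = Im(S) = 0.1048 VAR.
Step 9 — Apparent power: |S| = 0.1701 VA.
Step 10 — Power factor: PF = P/|S| = 0.7874 (lagging).

(a) P = 0.1339 W  (b) Q = 0.1048 VAR  (c) S = 0.1701 VA  (d) PF = 0.7874 (lagging)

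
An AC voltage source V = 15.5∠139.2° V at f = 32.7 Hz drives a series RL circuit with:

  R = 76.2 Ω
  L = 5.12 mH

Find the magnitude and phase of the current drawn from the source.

Step 1 — Angular frequency: ω = 2π·f = 2π·32.7 = 205.5 rad/s.
Step 2 — Component impedances:
  R: Z = R = 76.2 Ω
  L: Z = jωL = j·205.5·0.00512 = 0 + j1.052 Ω
Step 3 — Series combination: Z_total = R + L = 76.2 + j1.052 Ω = 76.21∠0.8° Ω.
Step 4 — Source phasor: V = 15.5∠139.2° V = -11.73 + j10.13 V.
Step 5 — Ohm's law: I = V / Z_total = (-11.73 + j10.13) / (76.2 + j1.052) = -0.1521 + j0.135 A.
Step 6 — Convert to polar: |I| = 0.2034 A, ∠I = 138.4°.

I = 0.2034∠138.4° A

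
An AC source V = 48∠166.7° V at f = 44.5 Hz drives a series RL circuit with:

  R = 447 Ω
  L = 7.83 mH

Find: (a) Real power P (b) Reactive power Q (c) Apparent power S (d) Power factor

Step 1 — Angular frequency: ω = 2π·f = 2π·44.5 = 279.6 rad/s.
Step 2 — Component impedances:
  R: Z = R = 447 Ω
  L: Z = jωL = j·279.6·0.00783 = 0 + j2.189 Ω
Step 3 — Series combination: Z_total = R + L = 447 + j2.189 Ω = 447∠0.3° Ω.
Step 4 — Source phasor: V = 48∠166.7° V = -46.71 + j11.04 V.
Step 5 — Current: I = V / Z = -0.1044 + j0.02521 A = 0.1074∠166.4° A.
Step 6 — Complex power: S = V·I* = 5.154 + j0.02524 VA.
Step 7 — Real power: P = Re(S) = 5.154 W.
Step 8 — Reactive power: Q = Im(S) = 0.02524 VAR.
Step 9 — Apparent power: |S| = 5.154 VA.
Step 10 — Power factor: PF = P/|S| = 1 (lagging).

(a) P = 5.154 W  (b) Q = 0.02524 VAR  (c) S = 5.154 VA  (d) PF = 1 (lagging)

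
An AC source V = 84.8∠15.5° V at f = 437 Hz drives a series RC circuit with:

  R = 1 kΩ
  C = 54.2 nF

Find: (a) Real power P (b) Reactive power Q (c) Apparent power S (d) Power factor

Step 1 — Angular frequency: ω = 2π·f = 2π·437 = 2746 rad/s.
Step 2 — Component impedances:
  R: Z = R = 1000 Ω
  C: Z = 1/(jωC) = -j/(ω·C) = 0 - j6720 Ω
Step 3 — Series combination: Z_total = R + C = 1000 - j6720 Ω = 6794∠-81.5° Ω.
Step 4 — Source phasor: V = 84.8∠15.5° V = 81.72 + j22.66 V.
Step 5 — Current: I = V / Z = -0.001529 + j0.01239 A = 0.01248∠97.0° A.
Step 6 — Complex power: S = V·I* = 0.1558 - j1.047 VA.
Step 7 — Real power: P = Re(S) = 0.1558 W.
Step 8 — Reactive power: Q = Im(S) = -1.047 VAR.
Step 9 — Apparent power: |S| = 1.059 VA.
Step 10 — Power factor: PF = P/|S| = 0.1472 (leading).

(a) P = 0.1558 W  (b) Q = -1.047 VAR  (c) S = 1.059 VA  (d) PF = 0.1472 (leading)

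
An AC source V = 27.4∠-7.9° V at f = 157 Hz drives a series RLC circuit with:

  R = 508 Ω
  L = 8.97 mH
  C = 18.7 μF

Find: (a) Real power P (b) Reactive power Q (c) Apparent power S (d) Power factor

Step 1 — Angular frequency: ω = 2π·f = 2π·157 = 986.5 rad/s.
Step 2 — Component impedances:
  R: Z = R = 508 Ω
  L: Z = jωL = j·986.5·0.00897 = 0 + j8.849 Ω
  C: Z = 1/(jωC) = -j/(ω·C) = 0 - j54.21 Ω
Step 3 — Series combination: Z_total = R + L + C = 508 - j45.36 Ω = 510∠-5.1° Ω.
Step 4 — Source phasor: V = 27.4∠-7.9° V = 27.14 - j3.766 V.
Step 5 — Current: I = V / Z = 0.05366 - j0.002622 A = 0.05372∠-2.8° A.
Step 6 — Complex power: S = V·I* = 1.466 - j0.1309 VA.
Step 7 — Real power: P = Re(S) = 1.466 W.
Step 8 — Reactive power: Q = Im(S) = -0.1309 VAR.
Step 9 — Apparent power: |S| = 1.472 VA.
Step 10 — Power factor: PF = P/|S| = 0.996 (leading).

(a) P = 1.466 W  (b) Q = -0.1309 VAR  (c) S = 1.472 VA  (d) PF = 0.996 (leading)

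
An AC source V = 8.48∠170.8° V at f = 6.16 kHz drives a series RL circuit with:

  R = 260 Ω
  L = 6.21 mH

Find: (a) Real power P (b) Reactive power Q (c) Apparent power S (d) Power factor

Step 1 — Angular frequency: ω = 2π·f = 2π·6160 = 3.87e+04 rad/s.
Step 2 — Component impedances:
  R: Z = R = 260 Ω
  L: Z = jωL = j·3.87e+04·0.00621 = 0 + j240.4 Ω
Step 3 — Series combination: Z_total = R + L = 260 + j240.4 Ω = 354.1∠42.8° Ω.
Step 4 — Source phasor: V = 8.48∠170.8° V = -8.371 + j1.356 V.
Step 5 — Current: I = V / Z = -0.01476 + j0.01886 A = 0.02395∠128.0° A.
Step 6 — Complex power: S = V·I* = 0.1491 + j0.1379 VA.
Step 7 — Real power: P = Re(S) = 0.1491 W.
Step 8 — Reactive power: Q = Im(S) = 0.1379 VAR.
Step 9 — Apparent power: |S| = 0.2031 VA.
Step 10 — Power factor: PF = P/|S| = 0.7343 (lagging).

(a) P = 0.1491 W  (b) Q = 0.1379 VAR  (c) S = 0.2031 VA  (d) PF = 0.7343 (lagging)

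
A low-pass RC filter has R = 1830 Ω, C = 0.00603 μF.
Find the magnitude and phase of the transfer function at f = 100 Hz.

Step 1 — Angular frequency: ω = 2π·100 = 628.3 rad/s.
Step 2 — Transfer function: H(jω) = 1/(1 + jωRC).
Step 3 — Denominator: 1 + jωRC = 1 + j·628.3·1830·6.03e-09 = 1 + j0.006933.
Step 4 — H = 1 - j0.006933.
Step 5 — Magnitude: |H| = 1 (-0.0 dB); phase: φ = -0.4°.

|H| = 1 (-0.0 dB), φ = -0.4°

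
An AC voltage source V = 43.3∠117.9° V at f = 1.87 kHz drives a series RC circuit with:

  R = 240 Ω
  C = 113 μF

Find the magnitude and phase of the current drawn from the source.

Step 1 — Angular frequency: ω = 2π·f = 2π·1870 = 1.175e+04 rad/s.
Step 2 — Component impedances:
  R: Z = R = 240 Ω
  C: Z = 1/(jωC) = -j/(ω·C) = 0 - j0.7532 Ω
Step 3 — Series combination: Z_total = R + C = 240 - j0.7532 Ω = 240∠-0.2° Ω.
Step 4 — Source phasor: V = 43.3∠117.9° V = -20.26 + j38.27 V.
Step 5 — Ohm's law: I = V / Z_total = (-20.26 + j38.27) / (240 - j0.7532) = -0.08492 + j0.1592 A.
Step 6 — Convert to polar: |I| = 0.1804 A, ∠I = 118.1°.

I = 0.1804∠118.1° A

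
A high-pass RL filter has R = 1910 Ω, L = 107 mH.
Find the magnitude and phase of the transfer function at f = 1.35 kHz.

Step 1 — Angular frequency: ω = 2π·1350 = 8482 rad/s.
Step 2 — Transfer function: H(jω) = jωL/(R + jωL).
Step 3 — Numerator jωL = j·907.6; denominator R + jωL = 1910 + j907.6.
Step 4 — H = 0.1842 + j0.3877.
Step 5 — Magnitude: |H| = 0.4292 (-7.3 dB); phase: φ = 64.6°.

|H| = 0.4292 (-7.3 dB), φ = 64.6°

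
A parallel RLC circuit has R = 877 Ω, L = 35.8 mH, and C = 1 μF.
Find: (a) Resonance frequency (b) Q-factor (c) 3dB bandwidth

Step 1 — Resonance: ω₀ = 1/√(LC) = 1/√(0.0358·1e-06) = 5285 rad/s.
Step 2 — f₀ = ω₀/(2π) = 841.2 Hz.
Step 3 — Parallel Q: Q = R/(ω₀L) = 877/(5285·0.0358) = 4.635.
Step 4 — Bandwidth: Δω = ω₀/Q = 1140 rad/s; BW = Δω/(2π) = 181.5 Hz.

(a) f₀ = 841.2 Hz  (b) Q = 4.635  (c) BW = 181.5 Hz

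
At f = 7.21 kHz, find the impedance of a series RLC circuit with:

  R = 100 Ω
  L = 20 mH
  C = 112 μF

Step 1 — Angular frequency: ω = 2π·f = 2π·7210 = 4.53e+04 rad/s.
Step 2 — Component impedances:
  R: Z = R = 100 Ω
  L: Z = jωL = j·4.53e+04·0.02 = 0 + j906 Ω
  C: Z = 1/(jωC) = -j/(ω·C) = 0 - j0.1971 Ω
Step 3 — Series combination: Z_total = R + L + C = 100 + j905.8 Ω = 911.3∠83.7° Ω.

Z = 100 + j905.8 Ω = 911.3∠83.7° Ω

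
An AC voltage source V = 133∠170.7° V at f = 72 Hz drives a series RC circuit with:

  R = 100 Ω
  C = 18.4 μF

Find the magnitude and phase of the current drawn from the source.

Step 1 — Angular frequency: ω = 2π·f = 2π·72 = 452.4 rad/s.
Step 2 — Component impedances:
  R: Z = R = 100 Ω
  C: Z = 1/(jωC) = -j/(ω·C) = 0 - j120.1 Ω
Step 3 — Series combination: Z_total = R + C = 100 - j120.1 Ω = 156.3∠-50.2° Ω.
Step 4 — Source phasor: V = 133∠170.7° V = -131.3 + j21.49 V.
Step 5 — Ohm's law: I = V / Z_total = (-131.3 + j21.49) / (100 - j120.1) = -0.6429 - j0.5574 A.
Step 6 — Convert to polar: |I| = 0.8509 A, ∠I = -139.1°.

I = 0.8509∠-139.1° A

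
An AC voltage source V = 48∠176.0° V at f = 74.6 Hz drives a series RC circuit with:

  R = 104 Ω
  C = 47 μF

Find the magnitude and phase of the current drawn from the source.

Step 1 — Angular frequency: ω = 2π·f = 2π·74.6 = 468.7 rad/s.
Step 2 — Component impedances:
  R: Z = R = 104 Ω
  C: Z = 1/(jωC) = -j/(ω·C) = 0 - j45.39 Ω
Step 3 — Series combination: Z_total = R + C = 104 - j45.39 Ω = 113.5∠-23.6° Ω.
Step 4 — Source phasor: V = 48∠176.0° V = -47.88 + j3.348 V.
Step 5 — Ohm's law: I = V / Z_total = (-47.88 + j3.348) / (104 - j45.39) = -0.3985 - j0.1418 A.
Step 6 — Convert to polar: |I| = 0.423 A, ∠I = -160.4°.

I = 0.423∠-160.4° A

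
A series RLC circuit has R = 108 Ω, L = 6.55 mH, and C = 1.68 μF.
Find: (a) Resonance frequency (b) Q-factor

Step 1 — Resonance condition Im(Z)=0 gives ω₀ = 1/√(LC).
Step 2 — ω₀ = 1/√(0.00655·1.68e-06) = 9533 rad/s.
Step 3 — f₀ = ω₀/(2π) = 1517 Hz.
Step 4 — Series Q: Q = ω₀L/R = 9533·0.00655/108 = 0.5782.

(a) f₀ = 1517 Hz  (b) Q = 0.5782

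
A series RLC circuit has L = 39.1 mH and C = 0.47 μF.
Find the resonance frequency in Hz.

Step 1 — Resonance condition Im(Z)=0 gives ω₀ = 1/√(LC).
Step 2 — ω₀ = 1/√(0.0391·4.7e-07) = 7377 rad/s.
Step 3 — f₀ = ω₀/(2π) = 1174 Hz.

f₀ = 1174 Hz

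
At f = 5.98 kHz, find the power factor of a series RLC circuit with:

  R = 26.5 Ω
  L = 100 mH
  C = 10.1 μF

Step 1 — Angular frequency: ω = 2π·f = 2π·5980 = 3.757e+04 rad/s.
Step 2 — Component impedances:
  R: Z = R = 26.5 Ω
  L: Z = jωL = j·3.757e+04·0.1 = 0 + j3757 Ω
  C: Z = 1/(jωC) = -j/(ω·C) = 0 - j2.635 Ω
Step 3 — Series combination: Z_total = R + L + C = 26.5 + j3755 Ω = 3755∠89.6° Ω.
Step 4 — Power factor: PF = cos(φ) = Re(Z)/|Z| = 26.5/3754.8 = 0.007058.
Step 5 — Type: Im(Z) = 3755 ⇒ lagging (phase φ = 89.6°).

PF = 0.007058 (lagging, φ = 89.6°)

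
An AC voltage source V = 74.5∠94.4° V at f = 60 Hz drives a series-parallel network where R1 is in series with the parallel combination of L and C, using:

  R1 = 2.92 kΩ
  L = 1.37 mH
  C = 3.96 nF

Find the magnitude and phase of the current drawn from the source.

Step 1 — Angular frequency: ω = 2π·f = 2π·60 = 377 rad/s.
Step 2 — Component impedances:
  R1: Z = R = 2920 Ω
  L: Z = jωL = j·377·0.00137 = 0 + j0.5165 Ω
  C: Z = 1/(jωC) = -j/(ω·C) = 0 - j6.698e+05 Ω
Step 3 — Parallel branch: L || C = 1/(1/L + 1/C) = 0 + j0.5165 Ω.
Step 4 — Series with R1: Z_total = R1 + (L || C) = 2920 + j0.5165 Ω = 2920∠0.0° Ω.
Step 5 — Source phasor: V = 74.5∠94.4° V = -5.716 + j74.28 V.
Step 6 — Ohm's law: I = V / Z_total = (-5.716 + j74.28) / (2920 + j0.5165) = -0.001953 + j0.02544 A.
Step 7 — Convert to polar: |I| = 0.02551 A, ∠I = 94.4°.

I = 0.02551∠94.4° A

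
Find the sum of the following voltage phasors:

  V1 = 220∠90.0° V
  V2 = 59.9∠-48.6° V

Step 1 — Convert each phasor to rectangular form:
  V1 = 220·(cos(90.0°) + j·sin(90.0°)) = 0 + j220 V
  V2 = 59.9·(cos(-48.6°) + j·sin(-48.6°)) = 39.61 - j44.93 V
Step 2 — Sum components: V_total = 39.61 + j175.1 V.
Step 3 — Convert to polar: |V_total| = 179.5 V, ∠V_total = 77.3°.

V_total = 179.5∠77.3° V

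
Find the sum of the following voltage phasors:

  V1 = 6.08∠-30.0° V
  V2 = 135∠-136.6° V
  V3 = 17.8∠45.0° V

Step 1 — Convert each phasor to rectangular form:
  V1 = 6.08·(cos(-30.0°) + j·sin(-30.0°)) = 5.265 - j3.04 V
  V2 = 135·(cos(-136.6°) + j·sin(-136.6°)) = -98.09 - j92.76 V
  V3 = 17.8·(cos(45.0°) + j·sin(45.0°)) = 12.59 + j12.59 V
Step 2 — Sum components: V_total = -80.24 - j83.21 V.
Step 3 — Convert to polar: |V_total| = 115.6 V, ∠V_total = -134.0°.

V_total = 115.6∠-134.0° V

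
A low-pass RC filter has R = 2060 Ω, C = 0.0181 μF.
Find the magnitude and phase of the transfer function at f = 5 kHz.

Step 1 — Angular frequency: ω = 2π·5000 = 3.142e+04 rad/s.
Step 2 — Transfer function: H(jω) = 1/(1 + jωRC).
Step 3 — Denominator: 1 + jωRC = 1 + j·3.142e+04·2060·1.81e-08 = 1 + j1.171.
Step 4 — H = 0.4216 - j0.4938.
Step 5 — Magnitude: |H| = 0.6493 (-3.8 dB); phase: φ = -49.5°.

|H| = 0.6493 (-3.8 dB), φ = -49.5°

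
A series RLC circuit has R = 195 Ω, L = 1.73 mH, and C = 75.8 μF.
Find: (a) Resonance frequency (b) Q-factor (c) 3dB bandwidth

Step 1 — Resonance condition Im(Z)=0 gives ω₀ = 1/√(LC).
Step 2 — ω₀ = 1/√(0.00173·7.58e-05) = 2761 rad/s.
Step 3 — f₀ = ω₀/(2π) = 439.5 Hz.
Step 4 — Series Q: Q = ω₀L/R = 2761·0.00173/195 = 0.0245.
Step 5 — 3dB bandwidth: Δω = ω₀/Q = 1.127e+05 rad/s; BW = Δω/(2π) = 1.794e+04 Hz.

(a) f₀ = 439.5 Hz  (b) Q = 0.0245  (c) BW = 1.794e+04 Hz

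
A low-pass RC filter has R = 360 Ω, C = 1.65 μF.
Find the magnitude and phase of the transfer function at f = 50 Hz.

Step 1 — Angular frequency: ω = 2π·50 = 314.2 rad/s.
Step 2 — Transfer function: H(jω) = 1/(1 + jωRC).
Step 3 — Denominator: 1 + jωRC = 1 + j·314.2·360·1.65e-06 = 1 + j0.1866.
Step 4 — H = 0.9663 - j0.1803.
Step 5 — Magnitude: |H| = 0.983 (-0.1 dB); phase: φ = -10.6°.

|H| = 0.983 (-0.1 dB), φ = -10.6°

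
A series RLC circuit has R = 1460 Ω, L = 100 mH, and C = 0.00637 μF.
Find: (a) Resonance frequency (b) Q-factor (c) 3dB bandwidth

Step 1 — Resonance: ω₀ = 1/√(LC) = 1/√(0.1·6.37e-09) = 3.962e+04 rad/s.
Step 2 — f₀ = ω₀/(2π) = 6306 Hz.
Step 3 — Series Q: Q = ω₀L/R = 3.962e+04·0.1/1460 = 2.714.
Step 4 — Bandwidth: Δω = ω₀/Q = 1.46e+04 rad/s; BW = Δω/(2π) = 2324 Hz.

(a) f₀ = 6306 Hz  (b) Q = 2.714  (c) BW = 2324 Hz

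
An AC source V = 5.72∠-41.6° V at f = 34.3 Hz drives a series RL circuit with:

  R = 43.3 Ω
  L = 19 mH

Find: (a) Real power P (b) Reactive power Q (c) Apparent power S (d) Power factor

Step 1 — Angular frequency: ω = 2π·f = 2π·34.3 = 215.5 rad/s.
Step 2 — Component impedances:
  R: Z = R = 43.3 Ω
  L: Z = jωL = j·215.5·0.019 = 0 + j4.095 Ω
Step 3 — Series combination: Z_total = R + L = 43.3 + j4.095 Ω = 43.49∠5.4° Ω.
Step 4 — Source phasor: V = 5.72∠-41.6° V = 4.277 - j3.798 V.
Step 5 — Current: I = V / Z = 0.08969 - j0.09619 A = 0.1315∠-47.0° A.
Step 6 — Complex power: S = V·I* = 0.7489 + j0.07082 VA.
Step 7 — Real power: P = Re(S) = 0.7489 W.
Step 8 — Reactive power: Q = Im(S) = 0.07082 VAR.
Step 9 — Apparent power: |S| = 0.7523 VA.
Step 10 — Power factor: PF = P/|S| = 0.9956 (lagging).

(a) P = 0.7489 W  (b) Q = 0.07082 VAR  (c) S = 0.7523 VA  (d) PF = 0.9956 (lagging)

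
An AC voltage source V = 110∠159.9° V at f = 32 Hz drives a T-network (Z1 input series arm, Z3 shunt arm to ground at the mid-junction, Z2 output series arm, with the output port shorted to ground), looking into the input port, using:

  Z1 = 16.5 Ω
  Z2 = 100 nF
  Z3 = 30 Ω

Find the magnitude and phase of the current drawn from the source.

Step 1 — Angular frequency: ω = 2π·f = 2π·32 = 201.1 rad/s.
Step 2 — Component impedances:
  Z1: Z = R = 16.5 Ω
  Z2: Z = 1/(jωC) = -j/(ω·C) = 0 - j4.974e+04 Ω
  Z3: Z = R = 30 Ω
Step 3 — With the output port shorted to ground, the output series arm Z2 runs from the junction to ground; the shunt arm Z3 also runs from the junction to ground. They appear in parallel: Z3 || Z2 = 30 - j0.0181 Ω.
Step 4 — Series with input arm Z1: Z_in = Z1 + (Z3 || Z2) = 46.5 - j0.0181 Ω = 46.5∠-0.0° Ω.
Step 5 — Source phasor: V = 110∠159.9° V = -103.3 + j37.8 V.
Step 6 — Ohm's law: I = V / Z_total = (-103.3 + j37.8) / (46.5 - j0.0181) = -2.222 + j0.8121 A.
Step 7 — Convert to polar: |I| = 2.366 A, ∠I = 159.9°.

I = 2.366∠159.9° A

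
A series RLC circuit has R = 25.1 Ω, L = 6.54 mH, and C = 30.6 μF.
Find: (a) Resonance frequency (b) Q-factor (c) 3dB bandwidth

Step 1 — Resonance: ω₀ = 1/√(LC) = 1/√(0.00654·3.06e-05) = 2235 rad/s.
Step 2 — f₀ = ω₀/(2π) = 355.8 Hz.
Step 3 — Series Q: Q = ω₀L/R = 2235·0.00654/25.1 = 0.5824.
Step 4 — Bandwidth: Δω = ω₀/Q = 3838 rad/s; BW = Δω/(2π) = 610.8 Hz.

(a) f₀ = 355.8 Hz  (b) Q = 0.5824  (c) BW = 610.8 Hz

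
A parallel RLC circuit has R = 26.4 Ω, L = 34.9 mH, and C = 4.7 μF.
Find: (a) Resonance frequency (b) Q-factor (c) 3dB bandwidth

Step 1 — Resonance: ω₀ = 1/√(LC) = 1/√(0.0349·4.7e-06) = 2469 rad/s.
Step 2 — f₀ = ω₀/(2π) = 393 Hz.
Step 3 — Parallel Q: Q = R/(ω₀L) = 26.4/(2469·0.0349) = 0.3064.
Step 4 — Bandwidth: Δω = ω₀/Q = 8059 rad/s; BW = Δω/(2π) = 1283 Hz.

(a) f₀ = 393 Hz  (b) Q = 0.3064  (c) BW = 1283 Hz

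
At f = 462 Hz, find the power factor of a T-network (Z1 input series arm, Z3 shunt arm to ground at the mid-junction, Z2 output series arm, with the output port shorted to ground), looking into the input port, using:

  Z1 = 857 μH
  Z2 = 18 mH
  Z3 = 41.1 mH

Step 1 — Angular frequency: ω = 2π·f = 2π·462 = 2903 rad/s.
Step 2 — Component impedances:
  Z1: Z = jωL = j·2903·0.000857 = 0 + j2.488 Ω
  Z2: Z = jωL = j·2903·0.018 = 0 + j52.25 Ω
  Z3: Z = jωL = j·2903·0.0411 = 0 + j119.3 Ω
Step 3 — With the output port shorted to ground, the output series arm Z2 runs from the junction to ground; the shunt arm Z3 also runs from the junction to ground. They appear in parallel: Z3 || Z2 = 0 + j36.34 Ω.
Step 4 — Series with input arm Z1: Z_in = Z1 + (Z3 || Z2) = 0 + j38.82 Ω = 38.82∠90.0° Ω.
Step 5 — Power factor: PF = cos(φ) = Re(Z)/|Z| = 0/38.82 = 0.
Step 6 — Type: Im(Z) = 38.82 ⇒ lagging (phase φ = 90.0°).

PF = 0 (lagging, φ = 90.0°)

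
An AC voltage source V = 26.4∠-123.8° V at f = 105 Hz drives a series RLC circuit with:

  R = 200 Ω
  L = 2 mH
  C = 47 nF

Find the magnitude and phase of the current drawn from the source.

Step 1 — Angular frequency: ω = 2π·f = 2π·105 = 659.7 rad/s.
Step 2 — Component impedances:
  R: Z = R = 200 Ω
  L: Z = jωL = j·659.7·0.002 = 0 + j1.319 Ω
  C: Z = 1/(jωC) = -j/(ω·C) = 0 - j3.225e+04 Ω
Step 3 — Series combination: Z_total = R + L + C = 200 - j3.225e+04 Ω = 3.225e+04∠-89.6° Ω.
Step 4 — Source phasor: V = 26.4∠-123.8° V = -14.69 - j21.94 V.
Step 5 — Ohm's law: I = V / Z_total = (-14.69 - j21.94) / (200 - j3.225e+04) = 0.0006774 - j0.0004596 A.
Step 6 — Convert to polar: |I| = 0.0008186 A, ∠I = -34.2°.

I = 0.0008186∠-34.2° A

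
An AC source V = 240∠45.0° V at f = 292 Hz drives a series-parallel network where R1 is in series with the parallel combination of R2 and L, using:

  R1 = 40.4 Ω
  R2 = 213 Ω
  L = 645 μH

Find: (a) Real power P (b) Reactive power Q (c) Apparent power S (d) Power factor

Step 1 — Angular frequency: ω = 2π·f = 2π·292 = 1835 rad/s.
Step 2 — Component impedances:
  R1: Z = R = 40.4 Ω
  R2: Z = R = 213 Ω
  L: Z = jωL = j·1835·0.000645 = 0 + j1.183 Ω
Step 3 — Parallel branch: R2 || L = 1/(1/R2 + 1/L) = 0.006574 + j1.183 Ω.
Step 4 — Series with R1: Z_total = R1 + (R2 || L) = 40.41 + j1.183 Ω = 40.42∠1.7° Ω.
Step 5 — Source phasor: V = 240∠45.0° V = 169.7 + j169.7 V.
Step 6 — Current: I = V / Z = 4.319 + j4.073 A = 5.937∠43.3° A.
Step 7 — Complex power: S = V·I* = 1424 + j41.71 VA.
Step 8 — Real power: P = Re(S) = 1424 W.
Step 9 — Reactive power: Q = Im(S) = 41.71 VAR.
Step 10 — Apparent power: |S| = 1425 VA.
Step 11 — Power factor: PF = P/|S| = 0.9996 (lagging).

(a) P = 1424 W  (b) Q = 41.71 VAR  (c) S = 1425 VA  (d) PF = 0.9996 (lagging)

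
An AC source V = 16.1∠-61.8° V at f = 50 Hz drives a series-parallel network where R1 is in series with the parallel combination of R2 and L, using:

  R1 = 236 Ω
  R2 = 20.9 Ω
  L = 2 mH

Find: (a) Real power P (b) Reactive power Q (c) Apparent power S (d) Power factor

Step 1 — Angular frequency: ω = 2π·f = 2π·50 = 314.2 rad/s.
Step 2 — Component impedances:
  R1: Z = R = 236 Ω
  R2: Z = R = 20.9 Ω
  L: Z = jωL = j·314.2·0.002 = 0 + j0.6283 Ω
Step 3 — Parallel branch: R2 || L = 1/(1/R2 + 1/L) = 0.01887 + j0.6278 Ω.
Step 4 — Series with R1: Z_total = R1 + (R2 || L) = 236 + j0.6278 Ω = 236∠0.2° Ω.
Step 5 — Source phasor: V = 16.1∠-61.8° V = 7.608 - j14.19 V.
Step 6 — Current: I = V / Z = 0.03207 - j0.0602 A = 0.06821∠-62.0° A.
Step 7 — Complex power: S = V·I* = 1.098 + j0.002921 VA.
Step 8 — Real power: P = Re(S) = 1.098 W.
Step 9 — Reactive power: Q = Im(S) = 0.002921 VAR.
Step 10 — Apparent power: |S| = 1.098 VA.
Step 11 — Power factor: PF = P/|S| = 1 (lagging).

(a) P = 1.098 W  (b) Q = 0.002921 VAR  (c) S = 1.098 VA  (d) PF = 1 (lagging)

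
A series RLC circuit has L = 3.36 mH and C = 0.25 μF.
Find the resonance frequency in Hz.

Step 1 — Resonance condition Im(Z)=0 gives ω₀ = 1/√(LC).
Step 2 — ω₀ = 1/√(0.00336·2.5e-07) = 3.45e+04 rad/s.
Step 3 — f₀ = ω₀/(2π) = 5491 Hz.

f₀ = 5491 Hz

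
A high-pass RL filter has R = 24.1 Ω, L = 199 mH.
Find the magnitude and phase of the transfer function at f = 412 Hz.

Step 1 — Angular frequency: ω = 2π·412 = 2589 rad/s.
Step 2 — Transfer function: H(jω) = jωL/(R + jωL).
Step 3 — Numerator jωL = j·515.1; denominator R + jωL = 24.1 + j515.1.
Step 4 — H = 0.9978 + j0.04668.
Step 5 — Magnitude: |H| = 0.9989 (-0.0 dB); phase: φ = 2.7°.

|H| = 0.9989 (-0.0 dB), φ = 2.7°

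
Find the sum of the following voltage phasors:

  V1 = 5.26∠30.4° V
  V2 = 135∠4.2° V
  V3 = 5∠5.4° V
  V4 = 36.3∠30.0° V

Step 1 — Convert each phasor to rectangular form:
  V1 = 5.26·(cos(30.4°) + j·sin(30.4°)) = 4.537 + j2.662 V
  V2 = 135·(cos(4.2°) + j·sin(4.2°)) = 134.6 + j9.887 V
  V3 = 5·(cos(5.4°) + j·sin(5.4°)) = 4.978 + j0.4705 V
  V4 = 36.3·(cos(30.0°) + j·sin(30.0°)) = 31.44 + j18.15 V
Step 2 — Sum components: V_total = 175.6 + j31.17 V.
Step 3 — Convert to polar: |V_total| = 178.3 V, ∠V_total = 10.1°.

V_total = 178.3∠10.1° V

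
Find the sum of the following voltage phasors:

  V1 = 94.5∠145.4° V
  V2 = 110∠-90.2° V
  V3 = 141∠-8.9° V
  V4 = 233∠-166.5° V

Step 1 — Convert each phasor to rectangular form:
  V1 = 94.5·(cos(145.4°) + j·sin(145.4°)) = -77.79 + j53.66 V
  V2 = 110·(cos(-90.2°) + j·sin(-90.2°)) = -0.384 - j110 V
  V3 = 141·(cos(-8.9°) + j·sin(-8.9°)) = 139.3 - j21.81 V
  V4 = 233·(cos(-166.5°) + j·sin(-166.5°)) = -226.6 - j54.39 V
Step 2 — Sum components: V_total = -165.4 - j132.5 V.
Step 3 — Convert to polar: |V_total| = 212 V, ∠V_total = -141.3°.

V_total = 212∠-141.3° V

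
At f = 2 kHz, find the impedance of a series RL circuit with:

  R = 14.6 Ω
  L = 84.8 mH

Step 1 — Angular frequency: ω = 2π·f = 2π·2000 = 1.257e+04 rad/s.
Step 2 — Component impedances:
  R: Z = R = 14.6 Ω
  L: Z = jωL = j·1.257e+04·0.0848 = 0 + j1066 Ω
Step 3 — Series combination: Z_total = R + L = 14.6 + j1066 Ω = 1066∠89.2° Ω.

Z = 14.6 + j1066 Ω = 1066∠89.2° Ω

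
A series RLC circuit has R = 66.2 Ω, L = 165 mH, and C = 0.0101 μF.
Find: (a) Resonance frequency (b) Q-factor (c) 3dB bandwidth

Step 1 — Resonance: ω₀ = 1/√(LC) = 1/√(0.165·1.01e-08) = 2.45e+04 rad/s.
Step 2 — f₀ = ω₀/(2π) = 3899 Hz.
Step 3 — Series Q: Q = ω₀L/R = 2.45e+04·0.165/66.2 = 61.06.
Step 4 — Bandwidth: Δω = ω₀/Q = 401.2 rad/s; BW = Δω/(2π) = 63.85 Hz.

(a) f₀ = 3899 Hz  (b) Q = 61.06  (c) BW = 63.85 Hz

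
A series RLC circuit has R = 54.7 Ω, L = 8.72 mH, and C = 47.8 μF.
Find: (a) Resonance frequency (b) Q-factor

Step 1 — Resonance condition Im(Z)=0 gives ω₀ = 1/√(LC).
Step 2 — ω₀ = 1/√(0.00872·4.78e-05) = 1549 rad/s.
Step 3 — f₀ = ω₀/(2π) = 246.5 Hz.
Step 4 — Series Q: Q = ω₀L/R = 1549·0.00872/54.7 = 0.2469.

(a) f₀ = 246.5 Hz  (b) Q = 0.2469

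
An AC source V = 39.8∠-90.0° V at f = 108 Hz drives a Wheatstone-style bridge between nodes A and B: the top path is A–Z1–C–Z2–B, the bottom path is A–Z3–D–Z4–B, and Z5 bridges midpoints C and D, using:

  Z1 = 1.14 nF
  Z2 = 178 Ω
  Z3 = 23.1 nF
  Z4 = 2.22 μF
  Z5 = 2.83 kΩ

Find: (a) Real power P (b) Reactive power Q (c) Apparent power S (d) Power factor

Step 1 — Angular frequency: ω = 2π·f = 2π·108 = 678.6 rad/s.
Step 2 — Component impedances:
  Z1: Z = 1/(jωC) = -j/(ω·C) = 0 - j1.293e+06 Ω
  Z2: Z = R = 178 Ω
  Z3: Z = 1/(jωC) = -j/(ω·C) = 0 - j6.379e+04 Ω
  Z4: Z = 1/(jωC) = -j/(ω·C) = 0 - j663.8 Ω
  Z5: Z = R = 2830 Ω
Step 3 — Bridge requires nodal analysis (the Z5 bridge couples midpoints C and D, so the two paths cannot be reduced to a simple series/parallel combination). Setting node B to ground and injecting 1 A at node A, the 3-node admittance system at A, C, D solves to V_A = Z_AB = 127.9 - j6.137e+04 Ω = 6.137e+04∠-89.9° Ω.
Step 4 — Source phasor: V = 39.8∠-90.0° V = 0 - j39.8 V.
Step 5 — Current: I = V / Z = 0.0006485 - j1.351e-06 A = 0.0006485∠-0.1° A.
Step 6 — Complex power: S = V·I* = 5.378e-05 - j0.02581 VA.
Step 7 — Real power: P = Re(S) = 5.378e-05 W.
Step 8 — Reactive power: Q = Im(S) = -0.02581 VAR.
Step 9 — Apparent power: |S| = 0.02581 VA.
Step 10 — Power factor: PF = P/|S| = 0.002084 (leading).

(a) P = 5.378e-05 W  (b) Q = -0.02581 VAR  (c) S = 0.02581 VA  (d) PF = 0.002084 (leading)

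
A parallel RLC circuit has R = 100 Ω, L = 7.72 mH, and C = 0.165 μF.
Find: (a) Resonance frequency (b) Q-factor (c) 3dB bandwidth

Step 1 — Resonance: ω₀ = 1/√(LC) = 1/√(0.00772·1.65e-07) = 2.802e+04 rad/s.
Step 2 — f₀ = ω₀/(2π) = 4459 Hz.
Step 3 — Parallel Q: Q = R/(ω₀L) = 100/(2.802e+04·0.00772) = 0.4623.
Step 4 — Bandwidth: Δω = ω₀/Q = 6.061e+04 rad/s; BW = Δω/(2π) = 9646 Hz.

(a) f₀ = 4459 Hz  (b) Q = 0.4623  (c) BW = 9646 Hz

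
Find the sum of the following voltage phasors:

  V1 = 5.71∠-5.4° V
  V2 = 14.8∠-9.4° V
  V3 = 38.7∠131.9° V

Step 1 — Convert each phasor to rectangular form:
  V1 = 5.71·(cos(-5.4°) + j·sin(-5.4°)) = 5.685 - j0.5374 V
  V2 = 14.8·(cos(-9.4°) + j·sin(-9.4°)) = 14.6 - j2.417 V
  V3 = 38.7·(cos(131.9°) + j·sin(131.9°)) = -25.85 + j28.8 V
Step 2 — Sum components: V_total = -5.559 + j25.85 V.
Step 3 — Convert to polar: |V_total| = 26.44 V, ∠V_total = 102.1°.

V_total = 26.44∠102.1° V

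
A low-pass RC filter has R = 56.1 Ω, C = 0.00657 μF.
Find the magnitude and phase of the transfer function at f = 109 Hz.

Step 1 — Angular frequency: ω = 2π·109 = 684.9 rad/s.
Step 2 — Transfer function: H(jω) = 1/(1 + jωRC).
Step 3 — Denominator: 1 + jωRC = 1 + j·684.9·56.1·6.57e-09 = 1 + j0.0002524.
Step 4 — H = 1 - j0.0002524.
Step 5 — Magnitude: |H| = 1 (-0.0 dB); phase: φ = -0.0°.

|H| = 1 (-0.0 dB), φ = -0.0°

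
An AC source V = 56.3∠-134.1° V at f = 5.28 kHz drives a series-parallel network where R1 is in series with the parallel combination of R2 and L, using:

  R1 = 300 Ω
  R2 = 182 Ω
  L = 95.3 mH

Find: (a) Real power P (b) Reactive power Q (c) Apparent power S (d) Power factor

Step 1 — Angular frequency: ω = 2π·f = 2π·5280 = 3.318e+04 rad/s.
Step 2 — Component impedances:
  R1: Z = R = 300 Ω
  R2: Z = R = 182 Ω
  L: Z = jωL = j·3.318e+04·0.0953 = 0 + j3162 Ω
Step 3 — Parallel branch: R2 || L = 1/(1/R2 + 1/L) = 181.4 + j10.44 Ω.
Step 4 — Series with R1: Z_total = R1 + (R2 || L) = 481.4 + j10.44 Ω = 481.5∠1.2° Ω.
Step 5 — Source phasor: V = 56.3∠-134.1° V = -39.18 - j40.43 V.
Step 6 — Current: I = V / Z = -0.08317 - j0.08218 A = 0.1169∠-135.3° A.
Step 7 — Complex power: S = V·I* = 6.581 + j0.1428 VA.
Step 8 — Real power: P = Re(S) = 6.581 W.
Step 9 — Reactive power: Q = Im(S) = 0.1428 VAR.
Step 10 — Apparent power: |S| = 6.583 VA.
Step 11 — Power factor: PF = P/|S| = 0.9998 (lagging).

(a) P = 6.581 W  (b) Q = 0.1428 VAR  (c) S = 6.583 VA  (d) PF = 0.9998 (lagging)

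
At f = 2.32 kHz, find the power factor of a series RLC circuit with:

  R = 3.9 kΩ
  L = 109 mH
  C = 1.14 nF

Step 1 — Angular frequency: ω = 2π·f = 2π·2320 = 1.458e+04 rad/s.
Step 2 — Component impedances:
  R: Z = R = 3900 Ω
  L: Z = jωL = j·1.458e+04·0.109 = 0 + j1589 Ω
  C: Z = 1/(jωC) = -j/(ω·C) = 0 - j6.018e+04 Ω
Step 3 — Series combination: Z_total = R + L + C = 3900 - j5.859e+04 Ω = 5.872e+04∠-86.2° Ω.
Step 4 — Power factor: PF = cos(φ) = Re(Z)/|Z| = 3900/5.872e+04 = 0.06642.
Step 5 — Type: Im(Z) = -5.859e+04 ⇒ leading (phase φ = -86.2°).

PF = 0.06642 (leading, φ = -86.2°)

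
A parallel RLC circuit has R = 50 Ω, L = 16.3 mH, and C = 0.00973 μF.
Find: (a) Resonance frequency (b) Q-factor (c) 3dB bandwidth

Step 1 — Resonance: ω₀ = 1/√(LC) = 1/√(0.0163·9.73e-09) = 7.941e+04 rad/s.
Step 2 — f₀ = ω₀/(2π) = 1.264e+04 Hz.
Step 3 — Parallel Q: Q = R/(ω₀L) = 50/(7.941e+04·0.0163) = 0.03863.
Step 4 — Bandwidth: Δω = ω₀/Q = 2.055e+06 rad/s; BW = Δω/(2π) = 3.271e+05 Hz.

(a) f₀ = 1.264e+04 Hz  (b) Q = 0.03863  (c) BW = 3.271e+05 Hz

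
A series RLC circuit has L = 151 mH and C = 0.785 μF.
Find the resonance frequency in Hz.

Step 1 — Resonance condition Im(Z)=0 gives ω₀ = 1/√(LC).
Step 2 — ω₀ = 1/√(0.151·7.85e-07) = 2905 rad/s.
Step 3 — f₀ = ω₀/(2π) = 462.3 Hz.

f₀ = 462.3 Hz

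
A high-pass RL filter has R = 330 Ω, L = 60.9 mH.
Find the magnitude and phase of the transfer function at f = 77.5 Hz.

Step 1 — Angular frequency: ω = 2π·77.5 = 486.9 rad/s.
Step 2 — Transfer function: H(jω) = jωL/(R + jωL).
Step 3 — Numerator jωL = j·29.66; denominator R + jωL = 330 + j29.66.
Step 4 — H = 0.008011 + j0.08914.
Step 5 — Magnitude: |H| = 0.0895 (-21.0 dB); phase: φ = 84.9°.

|H| = 0.0895 (-21.0 dB), φ = 84.9°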